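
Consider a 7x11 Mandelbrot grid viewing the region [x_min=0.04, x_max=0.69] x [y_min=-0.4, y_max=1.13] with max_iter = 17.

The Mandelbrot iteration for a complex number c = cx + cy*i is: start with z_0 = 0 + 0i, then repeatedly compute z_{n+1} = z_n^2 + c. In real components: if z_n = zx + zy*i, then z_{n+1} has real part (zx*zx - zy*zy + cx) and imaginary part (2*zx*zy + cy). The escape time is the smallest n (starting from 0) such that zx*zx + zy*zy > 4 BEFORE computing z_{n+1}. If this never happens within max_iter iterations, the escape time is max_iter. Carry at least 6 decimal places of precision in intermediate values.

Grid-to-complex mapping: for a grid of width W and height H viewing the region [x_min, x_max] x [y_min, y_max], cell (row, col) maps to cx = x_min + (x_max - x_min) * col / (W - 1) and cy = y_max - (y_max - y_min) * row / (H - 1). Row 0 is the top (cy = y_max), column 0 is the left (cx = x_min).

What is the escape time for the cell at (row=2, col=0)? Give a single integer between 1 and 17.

z_0 = 0 + 0i, c = 0.0400 + 0.8240i
Iter 1: z = 0.0400 + 0.8240i, |z|^2 = 0.6806
Iter 2: z = -0.6374 + 0.8899i, |z|^2 = 1.1982
Iter 3: z = -0.3457 + -0.3104i, |z|^2 = 0.2159
Iter 4: z = 0.0631 + 1.0386i, |z|^2 = 1.0828
Iter 5: z = -1.0348 + 0.9552i, |z|^2 = 1.9831
Iter 6: z = 0.1984 + -1.1528i, |z|^2 = 1.3683
Iter 7: z = -1.2496 + 0.3666i, |z|^2 = 1.6958
Iter 8: z = 1.4670 + -0.0922i, |z|^2 = 2.1607
Iter 9: z = 2.1837 + 0.5536i, |z|^2 = 5.0751
Escaped at iteration 9

Answer: 9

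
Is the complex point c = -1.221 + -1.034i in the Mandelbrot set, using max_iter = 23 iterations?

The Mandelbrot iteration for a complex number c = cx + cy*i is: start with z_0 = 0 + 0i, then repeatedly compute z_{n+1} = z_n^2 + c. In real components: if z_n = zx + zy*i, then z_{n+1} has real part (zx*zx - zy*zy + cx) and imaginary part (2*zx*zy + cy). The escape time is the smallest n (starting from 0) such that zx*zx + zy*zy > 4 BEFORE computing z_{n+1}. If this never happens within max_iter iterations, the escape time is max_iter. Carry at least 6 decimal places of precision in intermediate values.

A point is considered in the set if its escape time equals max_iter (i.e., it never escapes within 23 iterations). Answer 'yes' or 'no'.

Answer: no

Derivation:
z_0 = 0 + 0i, c = -1.2210 + -1.0340i
Iter 1: z = -1.2210 + -1.0340i, |z|^2 = 2.5600
Iter 2: z = -0.7993 + 1.4910i, |z|^2 = 2.8621
Iter 3: z = -2.8053 + -3.4176i, |z|^2 = 19.5495
Escaped at iteration 3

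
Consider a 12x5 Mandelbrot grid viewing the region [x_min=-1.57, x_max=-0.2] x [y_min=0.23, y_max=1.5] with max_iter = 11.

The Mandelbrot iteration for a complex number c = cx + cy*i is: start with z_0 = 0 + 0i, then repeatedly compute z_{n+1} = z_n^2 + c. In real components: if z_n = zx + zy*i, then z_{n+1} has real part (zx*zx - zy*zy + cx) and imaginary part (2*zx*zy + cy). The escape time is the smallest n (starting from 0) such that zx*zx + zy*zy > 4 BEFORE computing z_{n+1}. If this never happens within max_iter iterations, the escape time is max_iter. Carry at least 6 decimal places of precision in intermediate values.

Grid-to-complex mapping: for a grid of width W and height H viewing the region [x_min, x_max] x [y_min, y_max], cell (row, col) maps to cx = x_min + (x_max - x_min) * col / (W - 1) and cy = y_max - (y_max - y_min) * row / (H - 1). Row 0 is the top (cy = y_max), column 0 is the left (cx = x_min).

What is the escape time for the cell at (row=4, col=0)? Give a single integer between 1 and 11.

z_0 = 0 + 0i, c = -1.5700 + 0.2300i
Iter 1: z = -1.5700 + 0.2300i, |z|^2 = 2.5178
Iter 2: z = 0.8420 + -0.4922i, |z|^2 = 0.9512
Iter 3: z = -1.1033 + -0.5989i, |z|^2 = 1.5759
Iter 4: z = -0.7114 + 1.5515i, |z|^2 = 2.9131
Iter 5: z = -3.4709 + -1.9773i, |z|^2 = 15.9573
Escaped at iteration 5

Answer: 5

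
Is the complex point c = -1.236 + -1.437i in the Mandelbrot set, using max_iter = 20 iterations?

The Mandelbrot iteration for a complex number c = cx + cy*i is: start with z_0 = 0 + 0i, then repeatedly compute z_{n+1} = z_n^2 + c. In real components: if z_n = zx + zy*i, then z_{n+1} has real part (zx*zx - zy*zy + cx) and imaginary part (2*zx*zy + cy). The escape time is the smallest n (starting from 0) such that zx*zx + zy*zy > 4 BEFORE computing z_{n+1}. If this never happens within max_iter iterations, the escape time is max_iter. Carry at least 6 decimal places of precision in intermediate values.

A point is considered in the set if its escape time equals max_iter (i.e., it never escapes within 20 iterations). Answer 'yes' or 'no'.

z_0 = 0 + 0i, c = -1.2360 + -1.4370i
Iter 1: z = -1.2360 + -1.4370i, |z|^2 = 3.5927
Iter 2: z = -1.7733 + 2.1153i, |z|^2 = 7.6188
Escaped at iteration 2

Answer: no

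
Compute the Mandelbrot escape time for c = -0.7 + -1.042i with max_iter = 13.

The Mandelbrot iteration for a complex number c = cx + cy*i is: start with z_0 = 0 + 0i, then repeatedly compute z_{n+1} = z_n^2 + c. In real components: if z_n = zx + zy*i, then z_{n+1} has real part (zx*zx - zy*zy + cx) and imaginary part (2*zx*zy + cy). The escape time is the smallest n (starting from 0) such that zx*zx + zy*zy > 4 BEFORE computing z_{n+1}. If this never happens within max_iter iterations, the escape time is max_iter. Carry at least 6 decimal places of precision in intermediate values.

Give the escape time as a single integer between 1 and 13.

z_0 = 0 + 0i, c = -0.7000 + -1.0420i
Iter 1: z = -0.7000 + -1.0420i, |z|^2 = 1.5758
Iter 2: z = -1.2958 + 0.4168i, |z|^2 = 1.8527
Iter 3: z = 0.8053 + -2.1221i, |z|^2 = 5.1520
Escaped at iteration 3

Answer: 3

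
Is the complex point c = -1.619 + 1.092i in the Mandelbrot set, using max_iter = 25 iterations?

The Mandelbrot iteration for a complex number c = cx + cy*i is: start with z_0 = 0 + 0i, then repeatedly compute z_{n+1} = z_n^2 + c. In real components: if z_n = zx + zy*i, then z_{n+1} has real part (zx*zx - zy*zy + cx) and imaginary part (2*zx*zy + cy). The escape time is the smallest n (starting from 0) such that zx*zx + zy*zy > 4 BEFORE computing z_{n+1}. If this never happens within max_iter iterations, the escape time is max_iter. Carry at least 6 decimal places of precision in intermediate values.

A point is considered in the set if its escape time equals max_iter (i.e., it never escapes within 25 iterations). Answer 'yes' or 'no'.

z_0 = 0 + 0i, c = -1.6190 + 1.0920i
Iter 1: z = -1.6190 + 1.0920i, |z|^2 = 3.8136
Iter 2: z = -0.1903 + -2.4439i, |z|^2 = 6.0088
Escaped at iteration 2

Answer: no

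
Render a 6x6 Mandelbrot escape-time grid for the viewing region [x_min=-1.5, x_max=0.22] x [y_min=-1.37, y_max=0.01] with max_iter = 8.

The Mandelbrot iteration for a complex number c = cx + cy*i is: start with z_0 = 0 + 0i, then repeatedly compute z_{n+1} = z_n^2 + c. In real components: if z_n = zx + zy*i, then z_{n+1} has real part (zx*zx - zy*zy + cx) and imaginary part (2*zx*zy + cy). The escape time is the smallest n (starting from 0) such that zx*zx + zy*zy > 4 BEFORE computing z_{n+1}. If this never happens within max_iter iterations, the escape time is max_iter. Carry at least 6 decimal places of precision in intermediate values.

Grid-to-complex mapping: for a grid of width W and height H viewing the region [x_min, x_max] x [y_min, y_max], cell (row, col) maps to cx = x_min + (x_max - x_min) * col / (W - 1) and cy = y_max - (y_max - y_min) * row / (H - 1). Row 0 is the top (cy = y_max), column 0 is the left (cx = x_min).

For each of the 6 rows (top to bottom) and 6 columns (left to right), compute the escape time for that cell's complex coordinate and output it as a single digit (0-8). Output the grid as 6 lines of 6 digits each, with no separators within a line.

Answer: 888888
588888
346888
334585
233463
122222

Derivation:
(row=0, col=0): c = -1.5000 + 0.0100i → escape time 8
(row=0, col=1): c = -1.1560 + 0.0100i → escape time 8
(row=0, col=2): c = -0.8120 + 0.0100i → escape time 8
(row=0, col=3): c = -0.4680 + 0.0100i → escape time 8
(row=0, col=4): c = -0.1240 + 0.0100i → escape time 8
(row=0, col=5): c = 0.2200 + 0.0100i → escape time 8
(row=1, col=0): c = -1.5000 + -0.2660i → escape time 5
(row=1, col=1): c = -1.1560 + -0.2660i → escape time 8
(row=1, col=2): c = -0.8120 + -0.2660i → escape time 8
(row=1, col=3): c = -0.4680 + -0.2660i → escape time 8
(row=1, col=4): c = -0.1240 + -0.2660i → escape time 8
(row=1, col=5): c = 0.2200 + -0.2660i → escape time 8
(row=2, col=0): c = -1.5000 + -0.5420i → escape time 3
(row=2, col=1): c = -1.1560 + -0.5420i → escape time 4
(row=2, col=2): c = -0.8120 + -0.5420i → escape time 6
(row=2, col=3): c = -0.4680 + -0.5420i → escape time 8
(row=2, col=4): c = -0.1240 + -0.5420i → escape time 8
(row=2, col=5): c = 0.2200 + -0.5420i → escape time 8
(row=3, col=0): c = -1.5000 + -0.8180i → escape time 3
(row=3, col=1): c = -1.1560 + -0.8180i → escape time 3
(row=3, col=2): c = -0.8120 + -0.8180i → escape time 4
(row=3, col=3): c = -0.4680 + -0.8180i → escape time 5
(row=3, col=4): c = -0.1240 + -0.8180i → escape time 8
(row=3, col=5): c = 0.2200 + -0.8180i → escape time 5
(row=4, col=0): c = -1.5000 + -1.0940i → escape time 2
(row=4, col=1): c = -1.1560 + -1.0940i → escape time 3
(row=4, col=2): c = -0.8120 + -1.0940i → escape time 3
(row=4, col=3): c = -0.4680 + -1.0940i → escape time 4
(row=4, col=4): c = -0.1240 + -1.0940i → escape time 6
(row=4, col=5): c = 0.2200 + -1.0940i → escape time 3
(row=5, col=0): c = -1.5000 + -1.3700i → escape time 1
(row=5, col=1): c = -1.1560 + -1.3700i → escape time 2
(row=5, col=2): c = -0.8120 + -1.3700i → escape time 2
(row=5, col=3): c = -0.4680 + -1.3700i → escape time 2
(row=5, col=4): c = -0.1240 + -1.3700i → escape time 2
(row=5, col=5): c = 0.2200 + -1.3700i → escape time 2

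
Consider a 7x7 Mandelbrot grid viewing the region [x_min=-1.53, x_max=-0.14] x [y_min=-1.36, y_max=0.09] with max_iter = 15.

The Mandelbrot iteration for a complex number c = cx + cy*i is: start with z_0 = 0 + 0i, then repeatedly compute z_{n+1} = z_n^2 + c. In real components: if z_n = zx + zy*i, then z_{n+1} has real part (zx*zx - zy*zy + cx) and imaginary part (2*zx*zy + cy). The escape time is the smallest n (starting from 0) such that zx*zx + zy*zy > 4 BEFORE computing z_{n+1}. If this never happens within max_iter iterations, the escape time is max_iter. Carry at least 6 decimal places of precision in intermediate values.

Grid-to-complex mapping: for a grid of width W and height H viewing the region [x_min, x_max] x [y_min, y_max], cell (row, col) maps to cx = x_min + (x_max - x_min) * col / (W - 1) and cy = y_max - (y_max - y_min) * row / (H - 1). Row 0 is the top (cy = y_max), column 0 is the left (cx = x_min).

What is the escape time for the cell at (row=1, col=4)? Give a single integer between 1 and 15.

Answer: 15

Derivation:
z_0 = 0 + 0i, c = -0.6033 + -0.1517i
Iter 1: z = -0.6033 + -0.1517i, |z|^2 = 0.3870
Iter 2: z = -0.2623 + 0.0313i, |z|^2 = 0.0698
Iter 3: z = -0.5355 + -0.1681i, |z|^2 = 0.3150
Iter 4: z = -0.3448 + 0.0284i, |z|^2 = 0.1197
Iter 5: z = -0.4852 + -0.1712i, |z|^2 = 0.2648
Iter 6: z = -0.3972 + 0.0145i, |z|^2 = 0.1580
Iter 7: z = -0.4458 + -0.1632i, |z|^2 = 0.2253
Iter 8: z = -0.4313 + -0.0062i, |z|^2 = 0.1860
Iter 9: z = -0.4174 + -0.1463i, |z|^2 = 0.1956
Iter 10: z = -0.4505 + -0.0295i, |z|^2 = 0.2039
Iter 11: z = -0.4012 + -0.1251i, |z|^2 = 0.1766
Iter 12: z = -0.4580 + -0.0513i, |z|^2 = 0.2124
Iter 13: z = -0.3962 + -0.1047i, |z|^2 = 0.1679
Iter 14: z = -0.4573 + -0.0687i, |z|^2 = 0.2139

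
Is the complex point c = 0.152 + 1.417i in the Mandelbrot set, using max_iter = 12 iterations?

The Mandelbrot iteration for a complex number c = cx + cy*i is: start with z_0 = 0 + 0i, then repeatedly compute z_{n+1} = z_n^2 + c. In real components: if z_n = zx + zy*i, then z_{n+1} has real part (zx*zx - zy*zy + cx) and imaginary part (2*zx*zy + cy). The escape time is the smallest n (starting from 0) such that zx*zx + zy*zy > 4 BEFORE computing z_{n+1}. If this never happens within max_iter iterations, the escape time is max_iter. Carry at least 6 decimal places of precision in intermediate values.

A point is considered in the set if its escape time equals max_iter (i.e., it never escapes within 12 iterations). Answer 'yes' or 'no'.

z_0 = 0 + 0i, c = 0.1520 + 1.4170i
Iter 1: z = 0.1520 + 1.4170i, |z|^2 = 2.0310
Iter 2: z = -1.8328 + 1.8478i, |z|^2 = 6.7733
Escaped at iteration 2

Answer: no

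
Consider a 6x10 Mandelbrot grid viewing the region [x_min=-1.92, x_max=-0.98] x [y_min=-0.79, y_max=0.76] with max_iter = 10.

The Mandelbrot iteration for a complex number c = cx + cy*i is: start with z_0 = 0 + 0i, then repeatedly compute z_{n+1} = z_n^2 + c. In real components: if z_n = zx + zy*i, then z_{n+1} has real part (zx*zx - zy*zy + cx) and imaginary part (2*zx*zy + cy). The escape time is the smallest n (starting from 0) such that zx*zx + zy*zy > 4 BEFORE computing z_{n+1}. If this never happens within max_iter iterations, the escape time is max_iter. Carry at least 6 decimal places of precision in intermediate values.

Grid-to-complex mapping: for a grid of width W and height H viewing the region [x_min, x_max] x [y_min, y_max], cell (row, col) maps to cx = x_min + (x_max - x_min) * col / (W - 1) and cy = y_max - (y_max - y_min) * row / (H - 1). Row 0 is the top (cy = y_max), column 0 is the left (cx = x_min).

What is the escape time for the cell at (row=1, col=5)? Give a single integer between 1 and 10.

z_0 = 0 + 0i, c = -0.9800 + 0.5878i
Iter 1: z = -0.9800 + 0.5878i, |z|^2 = 1.3059
Iter 2: z = -0.3651 + -0.5643i, |z|^2 = 0.4517
Iter 3: z = -1.1651 + 0.9998i, |z|^2 = 2.3571
Iter 4: z = -0.6221 + -1.7419i, |z|^2 = 3.4214
Iter 5: z = -3.6274 + 2.7551i, |z|^2 = 20.7483
Escaped at iteration 5

Answer: 5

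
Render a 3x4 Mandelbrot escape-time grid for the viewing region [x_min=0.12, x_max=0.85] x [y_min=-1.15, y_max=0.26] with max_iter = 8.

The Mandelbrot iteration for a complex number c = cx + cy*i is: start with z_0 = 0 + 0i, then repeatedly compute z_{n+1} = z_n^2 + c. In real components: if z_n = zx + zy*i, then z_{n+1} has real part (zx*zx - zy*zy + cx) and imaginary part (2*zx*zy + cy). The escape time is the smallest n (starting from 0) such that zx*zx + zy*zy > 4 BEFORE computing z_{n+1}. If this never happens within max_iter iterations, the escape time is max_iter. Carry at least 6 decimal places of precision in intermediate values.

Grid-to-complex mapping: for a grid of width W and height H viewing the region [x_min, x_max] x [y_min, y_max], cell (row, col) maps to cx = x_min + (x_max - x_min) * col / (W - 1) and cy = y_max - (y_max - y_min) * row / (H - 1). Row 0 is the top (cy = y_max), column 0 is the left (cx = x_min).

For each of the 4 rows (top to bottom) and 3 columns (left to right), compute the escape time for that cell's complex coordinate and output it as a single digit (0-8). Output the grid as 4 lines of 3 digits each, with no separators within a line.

(row=0, col=0): c = 0.1200 + 0.2600i → escape time 8
(row=0, col=1): c = 0.4850 + 0.2600i → escape time 6
(row=0, col=2): c = 0.8500 + 0.2600i → escape time 3
(row=1, col=0): c = 0.1200 + -0.2100i → escape time 8
(row=1, col=1): c = 0.4850 + -0.2100i → escape time 6
(row=1, col=2): c = 0.8500 + -0.2100i → escape time 3
(row=2, col=0): c = 0.1200 + -0.6800i → escape time 8
(row=2, col=1): c = 0.4850 + -0.6800i → escape time 4
(row=2, col=2): c = 0.8500 + -0.6800i → escape time 2
(row=3, col=0): c = 0.1200 + -1.1500i → escape time 3
(row=3, col=1): c = 0.4850 + -1.1500i → escape time 2
(row=3, col=2): c = 0.8500 + -1.1500i → escape time 2

Answer: 863
863
842
322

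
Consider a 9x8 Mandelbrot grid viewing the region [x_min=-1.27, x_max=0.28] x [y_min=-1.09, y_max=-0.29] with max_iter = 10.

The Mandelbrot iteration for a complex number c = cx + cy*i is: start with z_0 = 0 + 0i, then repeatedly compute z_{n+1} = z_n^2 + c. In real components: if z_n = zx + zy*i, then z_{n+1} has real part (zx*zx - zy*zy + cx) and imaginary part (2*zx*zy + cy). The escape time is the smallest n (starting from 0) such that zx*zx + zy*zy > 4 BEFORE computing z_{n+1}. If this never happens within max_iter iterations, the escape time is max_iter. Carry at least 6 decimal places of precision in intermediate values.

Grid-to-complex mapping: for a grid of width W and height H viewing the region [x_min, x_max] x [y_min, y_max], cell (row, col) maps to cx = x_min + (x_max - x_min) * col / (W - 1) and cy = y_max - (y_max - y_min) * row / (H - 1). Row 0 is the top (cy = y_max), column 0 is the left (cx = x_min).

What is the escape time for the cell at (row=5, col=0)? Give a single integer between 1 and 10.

Answer: 3

Derivation:
z_0 = 0 + 0i, c = -1.2700 + -0.8614i
Iter 1: z = -1.2700 + -0.8614i, |z|^2 = 2.3550
Iter 2: z = -0.3992 + 1.3266i, |z|^2 = 1.9192
Iter 3: z = -2.8705 + -1.9205i, |z|^2 = 11.9282
Escaped at iteration 3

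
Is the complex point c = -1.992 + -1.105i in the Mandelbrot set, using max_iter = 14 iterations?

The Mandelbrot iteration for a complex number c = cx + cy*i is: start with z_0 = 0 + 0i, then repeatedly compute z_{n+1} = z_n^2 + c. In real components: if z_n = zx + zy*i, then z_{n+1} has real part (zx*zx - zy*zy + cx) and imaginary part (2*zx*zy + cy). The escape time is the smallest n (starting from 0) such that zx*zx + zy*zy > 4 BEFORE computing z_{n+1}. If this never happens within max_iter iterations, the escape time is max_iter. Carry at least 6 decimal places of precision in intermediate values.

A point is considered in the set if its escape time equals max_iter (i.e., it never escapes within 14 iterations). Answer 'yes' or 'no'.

Answer: no

Derivation:
z_0 = 0 + 0i, c = -1.9920 + -1.1050i
Iter 1: z = -1.9920 + -1.1050i, |z|^2 = 5.1891
Escaped at iteration 1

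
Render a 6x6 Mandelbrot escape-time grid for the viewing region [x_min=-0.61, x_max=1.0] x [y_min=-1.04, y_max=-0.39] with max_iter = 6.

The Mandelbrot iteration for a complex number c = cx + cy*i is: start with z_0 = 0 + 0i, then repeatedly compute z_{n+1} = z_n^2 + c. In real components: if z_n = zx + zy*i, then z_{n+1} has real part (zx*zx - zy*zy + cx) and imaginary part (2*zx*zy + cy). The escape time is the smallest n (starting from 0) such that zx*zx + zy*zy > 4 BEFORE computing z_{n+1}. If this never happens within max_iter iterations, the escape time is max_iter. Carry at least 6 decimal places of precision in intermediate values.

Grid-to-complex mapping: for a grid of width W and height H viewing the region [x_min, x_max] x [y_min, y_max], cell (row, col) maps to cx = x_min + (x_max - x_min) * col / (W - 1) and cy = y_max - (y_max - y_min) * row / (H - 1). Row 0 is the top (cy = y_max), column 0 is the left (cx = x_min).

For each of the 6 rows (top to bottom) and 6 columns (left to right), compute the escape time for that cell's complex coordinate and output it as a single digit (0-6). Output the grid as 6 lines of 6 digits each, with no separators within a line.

(row=0, col=0): c = -0.6100 + -0.3900i → escape time 6
(row=0, col=1): c = -0.2880 + -0.3900i → escape time 6
(row=0, col=2): c = 0.0340 + -0.3900i → escape time 6
(row=0, col=3): c = 0.3560 + -0.3900i → escape time 6
(row=0, col=4): c = 0.6780 + -0.3900i → escape time 3
(row=0, col=5): c = 1.0000 + -0.3900i → escape time 2
(row=1, col=0): c = -0.6100 + -0.5200i → escape time 6
(row=1, col=1): c = -0.2880 + -0.5200i → escape time 6
(row=1, col=2): c = 0.0340 + -0.5200i → escape time 6
(row=1, col=3): c = 0.3560 + -0.5200i → escape time 6
(row=1, col=4): c = 0.6780 + -0.5200i → escape time 3
(row=1, col=5): c = 1.0000 + -0.5200i → escape time 2
(row=2, col=0): c = -0.6100 + -0.6500i → escape time 6
(row=2, col=1): c = -0.2880 + -0.6500i → escape time 6
(row=2, col=2): c = 0.0340 + -0.6500i → escape time 6
(row=2, col=3): c = 0.3560 + -0.6500i → escape time 6
(row=2, col=4): c = 0.6780 + -0.6500i → escape time 3
(row=2, col=5): c = 1.0000 + -0.6500i → escape time 2
(row=3, col=0): c = -0.6100 + -0.7800i → escape time 5
(row=3, col=1): c = -0.2880 + -0.7800i → escape time 6
(row=3, col=2): c = 0.0340 + -0.7800i → escape time 6
(row=3, col=3): c = 0.3560 + -0.7800i → escape time 4
(row=3, col=4): c = 0.6780 + -0.7800i → escape time 3
(row=3, col=5): c = 1.0000 + -0.7800i → escape time 2
(row=4, col=0): c = -0.6100 + -0.9100i → escape time 4
(row=4, col=1): c = -0.2880 + -0.9100i → escape time 6
(row=4, col=2): c = 0.0340 + -0.9100i → escape time 6
(row=4, col=3): c = 0.3560 + -0.9100i → escape time 4
(row=4, col=4): c = 0.6780 + -0.9100i → escape time 2
(row=4, col=5): c = 1.0000 + -0.9100i → escape time 2
(row=5, col=0): c = -0.6100 + -1.0400i → escape time 4
(row=5, col=1): c = -0.2880 + -1.0400i → escape time 5
(row=5, col=2): c = 0.0340 + -1.0400i → escape time 4
(row=5, col=3): c = 0.3560 + -1.0400i → escape time 3
(row=5, col=4): c = 0.6780 + -1.0400i → escape time 2
(row=5, col=5): c = 1.0000 + -1.0400i → escape time 2

Answer: 666632
666632
666632
566432
466422
454322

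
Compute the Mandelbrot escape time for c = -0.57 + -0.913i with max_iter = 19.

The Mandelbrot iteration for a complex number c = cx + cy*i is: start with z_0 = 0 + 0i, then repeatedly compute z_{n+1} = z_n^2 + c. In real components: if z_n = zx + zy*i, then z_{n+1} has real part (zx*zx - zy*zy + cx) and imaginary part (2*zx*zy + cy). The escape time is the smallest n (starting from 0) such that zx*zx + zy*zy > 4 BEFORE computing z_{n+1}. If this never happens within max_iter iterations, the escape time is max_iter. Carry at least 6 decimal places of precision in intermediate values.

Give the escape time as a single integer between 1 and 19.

Answer: 4

Derivation:
z_0 = 0 + 0i, c = -0.5700 + -0.9130i
Iter 1: z = -0.5700 + -0.9130i, |z|^2 = 1.1585
Iter 2: z = -1.0787 + 0.1278i, |z|^2 = 1.1799
Iter 3: z = 0.5772 + -1.1888i, |z|^2 = 1.7463
Iter 4: z = -1.6500 + -2.2853i, |z|^2 = 7.9449
Escaped at iteration 4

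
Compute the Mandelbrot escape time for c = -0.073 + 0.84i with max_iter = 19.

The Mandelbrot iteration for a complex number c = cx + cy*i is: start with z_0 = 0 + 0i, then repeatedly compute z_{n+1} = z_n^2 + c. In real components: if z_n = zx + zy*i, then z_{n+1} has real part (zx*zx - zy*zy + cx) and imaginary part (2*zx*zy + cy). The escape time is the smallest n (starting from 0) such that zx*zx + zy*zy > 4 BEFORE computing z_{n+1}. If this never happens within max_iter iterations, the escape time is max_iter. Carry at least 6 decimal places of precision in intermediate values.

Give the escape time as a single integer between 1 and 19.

Answer: 19

Derivation:
z_0 = 0 + 0i, c = -0.0730 + 0.8400i
Iter 1: z = -0.0730 + 0.8400i, |z|^2 = 0.7109
Iter 2: z = -0.7733 + 0.7174i, |z|^2 = 1.1126
Iter 3: z = 0.0103 + -0.2694i, |z|^2 = 0.0727
Iter 4: z = -0.1455 + 0.8344i, |z|^2 = 0.7174
Iter 5: z = -0.7481 + 0.5972i, |z|^2 = 0.9163
Iter 6: z = 0.1300 + -0.0535i, |z|^2 = 0.0198
Iter 7: z = -0.0590 + 0.8261i, |z|^2 = 0.6859
Iter 8: z = -0.7519 + 0.7426i, |z|^2 = 1.1168
Iter 9: z = -0.0590 + -0.2767i, |z|^2 = 0.0801
Iter 10: z = -0.1461 + 0.8727i, |z|^2 = 0.7829
Iter 11: z = -0.8132 + 0.5850i, |z|^2 = 1.0035
Iter 12: z = 0.2461 + -0.1115i, |z|^2 = 0.0730
Iter 13: z = -0.0249 + 0.7851i, |z|^2 = 0.6171
Iter 14: z = -0.6888 + 0.8009i, |z|^2 = 1.1160
Iter 15: z = -0.2400 + -0.2634i, |z|^2 = 0.1270
Iter 16: z = -0.0848 + 0.9664i, |z|^2 = 0.9412
Iter 17: z = -0.9998 + 0.6761i, |z|^2 = 1.4568
Iter 18: z = 0.4695 + -0.5120i, |z|^2 = 0.4826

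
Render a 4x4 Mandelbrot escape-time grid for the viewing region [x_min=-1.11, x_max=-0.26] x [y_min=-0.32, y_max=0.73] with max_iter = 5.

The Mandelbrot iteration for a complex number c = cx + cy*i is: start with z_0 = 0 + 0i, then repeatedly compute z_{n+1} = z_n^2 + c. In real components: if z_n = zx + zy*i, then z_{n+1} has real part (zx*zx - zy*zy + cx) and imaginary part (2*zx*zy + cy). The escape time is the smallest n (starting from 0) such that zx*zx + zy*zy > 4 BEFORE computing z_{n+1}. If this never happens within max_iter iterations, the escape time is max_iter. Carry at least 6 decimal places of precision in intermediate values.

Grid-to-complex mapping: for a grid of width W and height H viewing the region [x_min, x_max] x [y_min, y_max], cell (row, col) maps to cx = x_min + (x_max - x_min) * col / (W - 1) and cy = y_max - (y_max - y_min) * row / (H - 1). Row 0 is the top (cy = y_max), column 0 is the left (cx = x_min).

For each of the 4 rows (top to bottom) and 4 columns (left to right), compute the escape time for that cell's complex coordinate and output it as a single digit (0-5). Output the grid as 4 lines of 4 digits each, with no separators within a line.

(row=0, col=0): c = -1.1100 + 0.7300i → escape time 3
(row=0, col=1): c = -0.8267 + 0.7300i → escape time 4
(row=0, col=2): c = -0.5433 + 0.7300i → escape time 5
(row=0, col=3): c = -0.2600 + 0.7300i → escape time 5
(row=1, col=0): c = -1.1100 + 0.3800i → escape time 5
(row=1, col=1): c = -0.8267 + 0.3800i → escape time 5
(row=1, col=2): c = -0.5433 + 0.3800i → escape time 5
(row=1, col=3): c = -0.2600 + 0.3800i → escape time 5
(row=2, col=0): c = -1.1100 + 0.0300i → escape time 5
(row=2, col=1): c = -0.8267 + 0.0300i → escape time 5
(row=2, col=2): c = -0.5433 + 0.0300i → escape time 5
(row=2, col=3): c = -0.2600 + 0.0300i → escape time 5
(row=3, col=0): c = -1.1100 + -0.3200i → escape time 5
(row=3, col=1): c = -0.8267 + -0.3200i → escape time 5
(row=3, col=2): c = -0.5433 + -0.3200i → escape time 5
(row=3, col=3): c = -0.2600 + -0.3200i → escape time 5

Answer: 3455
5555
5555
5555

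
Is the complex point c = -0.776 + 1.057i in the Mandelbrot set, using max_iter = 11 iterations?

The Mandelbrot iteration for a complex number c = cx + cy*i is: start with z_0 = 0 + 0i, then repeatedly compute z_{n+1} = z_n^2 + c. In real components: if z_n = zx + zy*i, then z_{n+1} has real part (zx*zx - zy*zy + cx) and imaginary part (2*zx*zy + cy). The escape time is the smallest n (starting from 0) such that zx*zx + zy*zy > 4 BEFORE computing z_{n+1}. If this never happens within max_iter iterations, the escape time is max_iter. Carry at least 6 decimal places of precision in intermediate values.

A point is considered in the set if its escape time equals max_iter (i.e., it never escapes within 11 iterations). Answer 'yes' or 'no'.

z_0 = 0 + 0i, c = -0.7760 + 1.0570i
Iter 1: z = -0.7760 + 1.0570i, |z|^2 = 1.7194
Iter 2: z = -1.2911 + -0.5835i, |z|^2 = 2.0073
Iter 3: z = 0.5504 + 2.5636i, |z|^2 = 6.8750
Escaped at iteration 3

Answer: no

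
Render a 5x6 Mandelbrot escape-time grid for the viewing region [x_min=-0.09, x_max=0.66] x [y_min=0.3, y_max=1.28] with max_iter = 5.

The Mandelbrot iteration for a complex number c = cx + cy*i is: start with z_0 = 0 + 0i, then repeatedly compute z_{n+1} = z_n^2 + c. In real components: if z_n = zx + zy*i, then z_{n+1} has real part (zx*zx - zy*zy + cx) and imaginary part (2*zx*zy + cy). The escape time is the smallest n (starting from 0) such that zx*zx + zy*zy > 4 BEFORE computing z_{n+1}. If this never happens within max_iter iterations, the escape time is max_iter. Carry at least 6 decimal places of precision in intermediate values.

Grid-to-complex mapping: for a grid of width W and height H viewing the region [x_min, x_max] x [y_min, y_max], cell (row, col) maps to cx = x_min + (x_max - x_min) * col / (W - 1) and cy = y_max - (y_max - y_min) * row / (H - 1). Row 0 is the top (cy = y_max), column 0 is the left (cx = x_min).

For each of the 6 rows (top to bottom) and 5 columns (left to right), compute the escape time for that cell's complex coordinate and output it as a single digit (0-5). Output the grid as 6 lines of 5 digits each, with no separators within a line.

Answer: 22222
54322
55432
55543
55553
55553

Derivation:
(row=0, col=0): c = -0.0900 + 1.2800i → escape time 2
(row=0, col=1): c = 0.0975 + 1.2800i → escape time 2
(row=0, col=2): c = 0.2850 + 1.2800i → escape time 2
(row=0, col=3): c = 0.4725 + 1.2800i → escape time 2
(row=0, col=4): c = 0.6600 + 1.2800i → escape time 2
(row=1, col=0): c = -0.0900 + 1.0840i → escape time 5
(row=1, col=1): c = 0.0975 + 1.0840i → escape time 4
(row=1, col=2): c = 0.2850 + 1.0840i → escape time 3
(row=1, col=3): c = 0.4725 + 1.0840i → escape time 2
(row=1, col=4): c = 0.6600 + 1.0840i → escape time 2
(row=2, col=0): c = -0.0900 + 0.8880i → escape time 5
(row=2, col=1): c = 0.0975 + 0.8880i → escape time 5
(row=2, col=2): c = 0.2850 + 0.8880i → escape time 4
(row=2, col=3): c = 0.4725 + 0.8880i → escape time 3
(row=2, col=4): c = 0.6600 + 0.8880i → escape time 2
(row=3, col=0): c = -0.0900 + 0.6920i → escape time 5
(row=3, col=1): c = 0.0975 + 0.6920i → escape time 5
(row=3, col=2): c = 0.2850 + 0.6920i → escape time 5
(row=3, col=3): c = 0.4725 + 0.6920i → escape time 4
(row=3, col=4): c = 0.6600 + 0.6920i → escape time 3
(row=4, col=0): c = -0.0900 + 0.4960i → escape time 5
(row=4, col=1): c = 0.0975 + 0.4960i → escape time 5
(row=4, col=2): c = 0.2850 + 0.4960i → escape time 5
(row=4, col=3): c = 0.4725 + 0.4960i → escape time 5
(row=4, col=4): c = 0.6600 + 0.4960i → escape time 3
(row=5, col=0): c = -0.0900 + 0.3000i → escape time 5
(row=5, col=1): c = 0.0975 + 0.3000i → escape time 5
(row=5, col=2): c = 0.2850 + 0.3000i → escape time 5
(row=5, col=3): c = 0.4725 + 0.3000i → escape time 5
(row=5, col=4): c = 0.6600 + 0.3000i → escape time 3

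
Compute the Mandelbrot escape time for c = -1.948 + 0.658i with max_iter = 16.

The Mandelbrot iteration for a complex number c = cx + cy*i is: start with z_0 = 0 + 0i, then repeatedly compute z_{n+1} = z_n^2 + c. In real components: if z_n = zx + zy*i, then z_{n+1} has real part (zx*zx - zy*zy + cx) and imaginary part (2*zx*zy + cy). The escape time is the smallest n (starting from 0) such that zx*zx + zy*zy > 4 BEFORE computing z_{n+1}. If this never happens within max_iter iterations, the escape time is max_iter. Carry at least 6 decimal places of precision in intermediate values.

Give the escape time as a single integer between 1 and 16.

Answer: 1

Derivation:
z_0 = 0 + 0i, c = -1.9480 + 0.6580i
Iter 1: z = -1.9480 + 0.6580i, |z|^2 = 4.2277
Escaped at iteration 1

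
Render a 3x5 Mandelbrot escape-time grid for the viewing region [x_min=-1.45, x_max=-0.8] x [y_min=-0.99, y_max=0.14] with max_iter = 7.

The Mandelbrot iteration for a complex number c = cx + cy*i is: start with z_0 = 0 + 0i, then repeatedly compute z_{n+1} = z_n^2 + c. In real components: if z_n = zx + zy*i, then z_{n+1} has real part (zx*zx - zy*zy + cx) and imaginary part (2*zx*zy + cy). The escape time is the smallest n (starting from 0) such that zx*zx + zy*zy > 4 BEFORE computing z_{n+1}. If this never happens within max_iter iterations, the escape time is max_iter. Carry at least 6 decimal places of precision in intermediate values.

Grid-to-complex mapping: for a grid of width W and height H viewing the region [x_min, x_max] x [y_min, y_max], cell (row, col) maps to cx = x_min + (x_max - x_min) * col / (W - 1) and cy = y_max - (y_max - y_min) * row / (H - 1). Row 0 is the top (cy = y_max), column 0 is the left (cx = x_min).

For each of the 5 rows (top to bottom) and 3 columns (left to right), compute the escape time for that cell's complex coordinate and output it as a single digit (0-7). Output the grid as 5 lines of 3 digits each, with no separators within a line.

(row=0, col=0): c = -1.4500 + 0.1400i → escape time 7
(row=0, col=1): c = -1.1250 + 0.1400i → escape time 7
(row=0, col=2): c = -0.8000 + 0.1400i → escape time 7
(row=1, col=0): c = -1.4500 + -0.1425i → escape time 7
(row=1, col=1): c = -1.1250 + -0.1425i → escape time 7
(row=1, col=2): c = -0.8000 + -0.1425i → escape time 7
(row=2, col=0): c = -1.4500 + -0.4250i → escape time 4
(row=2, col=1): c = -1.1250 + -0.4250i → escape time 6
(row=2, col=2): c = -0.8000 + -0.4250i → escape time 7
(row=3, col=0): c = -1.4500 + -0.7075i → escape time 3
(row=3, col=1): c = -1.1250 + -0.7075i → escape time 3
(row=3, col=2): c = -0.8000 + -0.7075i → escape time 4
(row=4, col=0): c = -1.4500 + -0.9900i → escape time 3
(row=4, col=1): c = -1.1250 + -0.9900i → escape time 3
(row=4, col=2): c = -0.8000 + -0.9900i → escape time 3

Answer: 777
777
467
334
333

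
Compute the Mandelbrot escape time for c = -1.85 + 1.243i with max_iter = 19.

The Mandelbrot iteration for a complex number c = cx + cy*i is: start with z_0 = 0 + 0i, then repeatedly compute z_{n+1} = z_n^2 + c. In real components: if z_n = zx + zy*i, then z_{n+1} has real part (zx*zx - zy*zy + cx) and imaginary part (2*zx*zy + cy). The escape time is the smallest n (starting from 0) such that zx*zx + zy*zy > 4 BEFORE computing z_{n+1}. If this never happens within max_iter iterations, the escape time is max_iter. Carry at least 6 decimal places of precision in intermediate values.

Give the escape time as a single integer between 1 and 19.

Answer: 1

Derivation:
z_0 = 0 + 0i, c = -1.8500 + 1.2430i
Iter 1: z = -1.8500 + 1.2430i, |z|^2 = 4.9675
Escaped at iteration 1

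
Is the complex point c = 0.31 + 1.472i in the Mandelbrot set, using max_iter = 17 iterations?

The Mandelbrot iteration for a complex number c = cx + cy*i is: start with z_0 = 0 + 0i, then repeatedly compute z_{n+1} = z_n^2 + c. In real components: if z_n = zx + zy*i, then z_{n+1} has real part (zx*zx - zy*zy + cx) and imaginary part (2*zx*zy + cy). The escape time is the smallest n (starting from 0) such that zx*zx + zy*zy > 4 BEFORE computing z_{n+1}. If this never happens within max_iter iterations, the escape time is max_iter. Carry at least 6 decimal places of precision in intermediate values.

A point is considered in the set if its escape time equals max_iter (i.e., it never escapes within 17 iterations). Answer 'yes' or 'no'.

Answer: no

Derivation:
z_0 = 0 + 0i, c = 0.3100 + 1.4720i
Iter 1: z = 0.3100 + 1.4720i, |z|^2 = 2.2629
Iter 2: z = -1.7607 + 2.3846i, |z|^2 = 8.7865
Escaped at iteration 2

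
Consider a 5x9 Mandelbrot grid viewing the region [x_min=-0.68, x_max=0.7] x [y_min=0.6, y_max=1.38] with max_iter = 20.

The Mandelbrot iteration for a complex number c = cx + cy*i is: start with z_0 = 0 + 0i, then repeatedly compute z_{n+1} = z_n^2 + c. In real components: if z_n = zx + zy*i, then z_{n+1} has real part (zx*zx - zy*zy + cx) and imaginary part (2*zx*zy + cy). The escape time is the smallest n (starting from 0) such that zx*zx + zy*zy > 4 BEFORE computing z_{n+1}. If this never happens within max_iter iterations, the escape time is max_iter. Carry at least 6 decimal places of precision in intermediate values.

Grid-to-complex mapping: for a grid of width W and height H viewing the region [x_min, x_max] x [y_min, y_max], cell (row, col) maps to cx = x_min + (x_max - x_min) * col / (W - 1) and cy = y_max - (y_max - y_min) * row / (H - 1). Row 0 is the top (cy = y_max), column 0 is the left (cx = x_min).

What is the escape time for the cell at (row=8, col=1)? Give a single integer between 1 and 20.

z_0 = 0 + 0i, c = -0.3350 + 0.6000i
Iter 1: z = -0.3350 + 0.6000i, |z|^2 = 0.4722
Iter 2: z = -0.5828 + 0.1980i, |z|^2 = 0.3788
Iter 3: z = -0.0346 + 0.3692i, |z|^2 = 0.1375
Iter 4: z = -0.4701 + 0.5745i, |z|^2 = 0.5510
Iter 5: z = -0.4440 + 0.0599i, |z|^2 = 0.2007
Iter 6: z = -0.1415 + 0.5469i, |z|^2 = 0.3191
Iter 7: z = -0.6140 + 0.4453i, |z|^2 = 0.5753
Iter 8: z = -0.1562 + 0.0531i, |z|^2 = 0.0272
Iter 9: z = -0.3134 + 0.5834i, |z|^2 = 0.4386
Iter 10: z = -0.5771 + 0.2343i, |z|^2 = 0.3880
Iter 11: z = -0.0568 + 0.3295i, |z|^2 = 0.1118
Iter 12: z = -0.4404 + 0.5625i, |z|^2 = 0.5104
Iter 13: z = -0.4575 + 0.1046i, |z|^2 = 0.2203
Iter 14: z = -0.1366 + 0.5043i, |z|^2 = 0.2730
Iter 15: z = -0.5707 + 0.4622i, |z|^2 = 0.5393
Iter 16: z = -0.2230 + 0.0724i, |z|^2 = 0.0550
Iter 17: z = -0.2905 + 0.5677i, |z|^2 = 0.4067
Iter 18: z = -0.5729 + 0.2701i, |z|^2 = 0.4011
Iter 19: z = -0.0798 + 0.2905i, |z|^2 = 0.0908

Answer: 20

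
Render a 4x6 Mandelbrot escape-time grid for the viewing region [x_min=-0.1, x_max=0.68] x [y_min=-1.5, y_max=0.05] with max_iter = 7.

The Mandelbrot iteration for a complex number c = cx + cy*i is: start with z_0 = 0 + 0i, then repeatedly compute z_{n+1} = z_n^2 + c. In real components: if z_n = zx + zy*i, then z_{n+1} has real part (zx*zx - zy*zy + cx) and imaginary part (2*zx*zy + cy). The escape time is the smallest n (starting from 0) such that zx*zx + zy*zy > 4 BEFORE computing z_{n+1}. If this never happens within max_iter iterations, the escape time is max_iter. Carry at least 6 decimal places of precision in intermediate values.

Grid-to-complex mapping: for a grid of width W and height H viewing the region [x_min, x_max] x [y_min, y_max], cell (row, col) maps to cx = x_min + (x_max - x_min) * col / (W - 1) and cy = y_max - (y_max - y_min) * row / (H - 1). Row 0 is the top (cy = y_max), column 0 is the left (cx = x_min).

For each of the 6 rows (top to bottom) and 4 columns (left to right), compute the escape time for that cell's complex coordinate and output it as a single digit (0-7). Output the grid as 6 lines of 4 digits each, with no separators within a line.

Answer: 7764
7773
7773
7532
3322
2222

Derivation:
(row=0, col=0): c = -0.1000 + 0.0500i → escape time 7
(row=0, col=1): c = 0.1600 + 0.0500i → escape time 7
(row=0, col=2): c = 0.4200 + 0.0500i → escape time 6
(row=0, col=3): c = 0.6800 + 0.0500i → escape time 4
(row=1, col=0): c = -0.1000 + -0.2600i → escape time 7
(row=1, col=1): c = 0.1600 + -0.2600i → escape time 7
(row=1, col=2): c = 0.4200 + -0.2600i → escape time 7
(row=1, col=3): c = 0.6800 + -0.2600i → escape time 3
(row=2, col=0): c = -0.1000 + -0.5700i → escape time 7
(row=2, col=1): c = 0.1600 + -0.5700i → escape time 7
(row=2, col=2): c = 0.4200 + -0.5700i → escape time 7
(row=2, col=3): c = 0.6800 + -0.5700i → escape time 3
(row=3, col=0): c = -0.1000 + -0.8800i → escape time 7
(row=3, col=1): c = 0.1600 + -0.8800i → escape time 5
(row=3, col=2): c = 0.4200 + -0.8800i → escape time 3
(row=3, col=3): c = 0.6800 + -0.8800i → escape time 2
(row=4, col=0): c = -0.1000 + -1.1900i → escape time 3
(row=4, col=1): c = 0.1600 + -1.1900i → escape time 3
(row=4, col=2): c = 0.4200 + -1.1900i → escape time 2
(row=4, col=3): c = 0.6800 + -1.1900i → escape time 2
(row=5, col=0): c = -0.1000 + -1.5000i → escape time 2
(row=5, col=1): c = 0.1600 + -1.5000i → escape time 2
(row=5, col=2): c = 0.4200 + -1.5000i → escape time 2
(row=5, col=3): c = 0.6800 + -1.5000i → escape time 2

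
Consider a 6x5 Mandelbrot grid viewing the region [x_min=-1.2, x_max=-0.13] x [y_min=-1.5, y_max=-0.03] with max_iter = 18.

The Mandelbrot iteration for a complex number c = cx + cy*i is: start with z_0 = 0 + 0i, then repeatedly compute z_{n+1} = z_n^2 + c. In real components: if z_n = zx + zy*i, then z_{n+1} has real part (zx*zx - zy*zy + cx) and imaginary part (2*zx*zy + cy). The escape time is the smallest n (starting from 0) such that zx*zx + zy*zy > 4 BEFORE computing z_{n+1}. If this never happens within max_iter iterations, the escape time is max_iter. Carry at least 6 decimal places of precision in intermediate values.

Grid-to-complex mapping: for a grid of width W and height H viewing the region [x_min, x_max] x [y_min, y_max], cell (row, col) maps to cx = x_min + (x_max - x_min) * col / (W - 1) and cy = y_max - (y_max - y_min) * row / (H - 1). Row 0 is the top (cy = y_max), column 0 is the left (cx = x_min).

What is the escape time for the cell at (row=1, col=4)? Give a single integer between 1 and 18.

z_0 = 0 + 0i, c = -0.3440 + -0.3975i
Iter 1: z = -0.3440 + -0.3975i, |z|^2 = 0.2763
Iter 2: z = -0.3837 + -0.1240i, |z|^2 = 0.1626
Iter 3: z = -0.2122 + -0.3023i, |z|^2 = 0.1364
Iter 4: z = -0.3904 + -0.2692i, |z|^2 = 0.2249
Iter 5: z = -0.2641 + -0.1873i, |z|^2 = 0.1048
Iter 6: z = -0.3094 + -0.2986i, |z|^2 = 0.1848
Iter 7: z = -0.3374 + -0.2128i, |z|^2 = 0.1591
Iter 8: z = -0.2754 + -0.2539i, |z|^2 = 0.1403
Iter 9: z = -0.3326 + -0.2576i, |z|^2 = 0.1770
Iter 10: z = -0.2997 + -0.2261i, |z|^2 = 0.1410
Iter 11: z = -0.3053 + -0.2620i, |z|^2 = 0.1618
Iter 12: z = -0.3194 + -0.2376i, |z|^2 = 0.1585
Iter 13: z = -0.2984 + -0.2457i, |z|^2 = 0.1494
Iter 14: z = -0.3153 + -0.2508i, |z|^2 = 0.1624
Iter 15: z = -0.3075 + -0.2393i, |z|^2 = 0.1518
Iter 16: z = -0.3067 + -0.2503i, |z|^2 = 0.1567
Iter 17: z = -0.3126 + -0.2439i, |z|^2 = 0.1572

Answer: 18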